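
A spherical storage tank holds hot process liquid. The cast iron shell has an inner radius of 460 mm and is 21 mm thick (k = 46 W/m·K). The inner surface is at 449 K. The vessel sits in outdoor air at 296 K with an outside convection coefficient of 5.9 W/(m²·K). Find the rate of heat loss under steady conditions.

Each spherical layer contributes R = (1/r_i − 1/r_o)/(4πk):
R_cast iron shell = (1/0.46 − 1/0.481)/(4π×46) = 1.642×10^-4 K/W
R_outer film = 1/(h·4πr_o²) = 1/(5.9×4π×0.481²) = 0.0583 K/W
R_total = 0.05846 K/W
Q = ΔT/R_total = 153/0.05846

Q ≈ 2620 W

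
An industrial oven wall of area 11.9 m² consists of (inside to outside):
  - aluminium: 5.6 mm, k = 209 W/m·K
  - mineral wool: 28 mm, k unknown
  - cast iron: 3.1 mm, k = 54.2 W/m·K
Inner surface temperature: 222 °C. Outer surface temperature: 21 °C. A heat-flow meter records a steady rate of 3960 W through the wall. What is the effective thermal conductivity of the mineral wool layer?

k ≈ 0.0464 W/(m·K)

Model the wall as resistances in series:
R_aluminium = L/(kA) = 0.0056/(209×11.9) = 2.252×10^-6 K/W
R_cast iron = L/(kA) = 0.0031/(54.2×11.9) = 4.806×10^-6 K/W
Sum of known resistances R_other = 7.058×10^-6 K/W
Total R = ΔT/Q = 201/3960 = 0.05076 K/W
R_mineral wool = R_total − R_other = 0.05075 K/W
k = L/(R·A) = 0.028/(0.05075×11.9)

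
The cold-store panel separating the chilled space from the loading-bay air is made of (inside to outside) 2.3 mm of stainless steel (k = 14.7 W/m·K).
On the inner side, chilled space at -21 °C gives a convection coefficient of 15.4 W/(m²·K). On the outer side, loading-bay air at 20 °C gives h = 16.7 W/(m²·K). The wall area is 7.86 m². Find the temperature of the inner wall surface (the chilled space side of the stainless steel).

T ≈ 0.304 °C

Treating each layer as a thermal resistance in series:
R_inner film = 1/(h_i·A) = 1/(15.4×7.86) = 0.008261 K/W
R_stainless steel = L/(kA) = 0.0023/(14.7×7.86) = 1.991×10^-5 K/W
R_outer film = 1/(h_o·A) = 1/(16.7×7.86) = 0.007618 K/W
R_total = 0.0159 K/W;  Q = ΔT/R_total = 41/0.0159 = 2579 W
T_interface = T_inner + Q·ΣR(inner→interface) = -21 + 2580×0.008261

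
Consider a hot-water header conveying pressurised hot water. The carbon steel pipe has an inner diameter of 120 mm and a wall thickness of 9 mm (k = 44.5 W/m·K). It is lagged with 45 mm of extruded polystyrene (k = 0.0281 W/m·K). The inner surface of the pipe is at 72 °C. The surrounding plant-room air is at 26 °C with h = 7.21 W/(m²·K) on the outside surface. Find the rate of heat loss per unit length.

q′ ≈ 15.1 W/m

Per-layer cylindrical resistances, series-summed:
R_carbon steel pipe wall = ln(69/60)/(2π×44.5×1) = 4.999×10^-4 K/W
R_extruded polystyrene = ln(114/69)/(2π×0.0281×1) = 2.844 K/W
R_outer film = 1/(h_o·2πr_oL) = 1/(7.21×2π×0.114×1) = 0.1936 K/W
R_total = 3.038 K/W
Q = ΔT/R_total = 46/3.038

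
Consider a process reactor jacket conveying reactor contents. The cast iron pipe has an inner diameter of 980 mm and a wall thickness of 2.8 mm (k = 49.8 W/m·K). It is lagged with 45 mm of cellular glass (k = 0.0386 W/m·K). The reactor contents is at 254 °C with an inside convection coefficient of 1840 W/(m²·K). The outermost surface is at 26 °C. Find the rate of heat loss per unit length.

Per-layer cylindrical resistances, series-summed:
R_inner film = 1/(h_i·2πr₁L) = 1/(1840×2π×0.49×1) = 1.765×10^-4 K/W
R_cast iron pipe wall = ln(492.8/490)/(2π×49.8×1) = 1.821×10^-5 K/W
R_cellular glass = ln(537.8/492.8)/(2π×0.0386×1) = 0.3603 K/W
R_total = 0.3605 K/W
Q = ΔT/R_total = 228/0.3605

q′ ≈ 632 W/m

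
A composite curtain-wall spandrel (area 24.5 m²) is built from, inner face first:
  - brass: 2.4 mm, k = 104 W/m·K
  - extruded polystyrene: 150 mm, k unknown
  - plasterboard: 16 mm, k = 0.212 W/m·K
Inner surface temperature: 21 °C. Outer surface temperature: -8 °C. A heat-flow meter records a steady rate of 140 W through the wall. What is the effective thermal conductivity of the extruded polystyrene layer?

k ≈ 0.03 W/(m·K)

Series thermal resistances:
R_brass = L/(kA) = 0.0024/(104×24.5) = 9.419×10^-7 K/W
R_plasterboard = L/(kA) = 0.016/(0.212×24.5) = 0.00308 K/W
Sum of known resistances R_other = 0.003081 K/W
Total R = ΔT/Q = 29/140 = 0.2071 K/W
R_extruded polystyrene = R_total − R_other = 0.2041 K/W
k = L/(R·A) = 0.15/(0.2041×24.5)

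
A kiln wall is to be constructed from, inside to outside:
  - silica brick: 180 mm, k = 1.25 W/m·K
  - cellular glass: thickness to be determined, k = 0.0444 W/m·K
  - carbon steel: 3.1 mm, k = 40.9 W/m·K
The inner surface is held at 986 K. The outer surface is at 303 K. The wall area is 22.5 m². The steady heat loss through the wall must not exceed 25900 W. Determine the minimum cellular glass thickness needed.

L ≈ 19.9 mm

Model the wall as resistances in series:
R_silica brick = L/(kA) = 0.18/(1.25×22.5) = 0.0064 K/W
R_carbon steel = L/(kA) = 0.0031/(40.9×22.5) = 3.369×10^-6 K/W
Sum of the known resistances R_other = 0.006403 K/W
Required total resistance R_tot = ΔT/Q_allow = 683/25900 = 0.02637 K/W
R_cellular glass = R_tot − R_other = 0.01997 K/W
L = R·k·A = 0.01997×0.0444×22.5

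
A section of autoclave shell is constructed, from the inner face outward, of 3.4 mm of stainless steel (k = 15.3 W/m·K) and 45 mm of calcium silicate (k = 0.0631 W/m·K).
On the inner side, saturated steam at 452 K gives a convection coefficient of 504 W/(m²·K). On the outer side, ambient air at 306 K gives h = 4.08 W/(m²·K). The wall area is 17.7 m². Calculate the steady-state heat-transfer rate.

Treating each layer as a thermal resistance in series:
R_inner film = 1/(h_i·A) = 1/(504×17.7) = 1.121×10^-4 K/W
R_stainless steel = L/(kA) = 0.0034/(15.3×17.7) = 1.255×10^-5 K/W
R_calcium silicate = L/(kA) = 0.045/(0.0631×17.7) = 0.04029 K/W
R_outer film = 1/(h_o·A) = 1/(4.08×17.7) = 0.01385 K/W
R_total = 0.05426 K/W
Q = ΔT / R_total = 146 / 0.05426

Q ≈ 2690 W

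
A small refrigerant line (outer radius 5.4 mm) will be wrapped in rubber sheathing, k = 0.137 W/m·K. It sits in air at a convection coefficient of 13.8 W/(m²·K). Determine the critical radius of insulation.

r_cr ≈ 9.93 mm

For a cylinder r_cr = k/h = 0.137/13.8
r_cr = 9.93 mm; since the bare radius (5.4 mm) is below r_cr, adding a thin layer of insulation will *increase* heat loss.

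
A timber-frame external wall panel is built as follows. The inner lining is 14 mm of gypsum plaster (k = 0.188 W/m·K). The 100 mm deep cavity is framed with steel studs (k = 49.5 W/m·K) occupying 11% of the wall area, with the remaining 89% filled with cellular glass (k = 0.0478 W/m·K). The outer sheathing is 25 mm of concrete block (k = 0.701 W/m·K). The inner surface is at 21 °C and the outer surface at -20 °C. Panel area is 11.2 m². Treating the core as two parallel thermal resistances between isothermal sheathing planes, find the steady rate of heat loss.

Q ≈ 3580 W

Sheathing layers in series; stud and cavity paths in parallel between them.
R_inner = 0.014/(0.188×11.2) = 0.006649 K/W
R_stud  = 0.1/(49.5×0.11×11.2) = 0.00164 K/W
R_cav   = 0.1/(0.0478×0.89×11.2) = 0.2099 K/W
1/R_core = 1/R_stud + 1/R_cav → R_core = 0.001627 K/W
R_outer = 0.025/(0.701×11.2) = 0.003184 K/W
R_total = 0.01146 K/W
Q = ΔT/R_total = 41/0.01146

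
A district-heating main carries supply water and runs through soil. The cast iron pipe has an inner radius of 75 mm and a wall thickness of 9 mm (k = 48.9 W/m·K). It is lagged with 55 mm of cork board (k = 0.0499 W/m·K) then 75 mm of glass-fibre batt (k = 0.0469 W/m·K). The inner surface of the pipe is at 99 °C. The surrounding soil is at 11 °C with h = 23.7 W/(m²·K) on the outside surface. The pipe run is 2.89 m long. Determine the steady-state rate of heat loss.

Q ≈ 82 W

Treating each annulus and film as a series resistance:
R_cast iron pipe wall = ln(84/75)/(2π×48.9×2.89) = 1.276×10^-4 K/W
R_cork board = ln(139/84)/(2π×0.0499×2.89) = 0.5558 K/W
R_glass-fibre batt = ln(214/139)/(2π×0.0469×2.89) = 0.5067 K/W
R_outer film = 1/(h_o·2πr_oL) = 1/(23.7×2π×0.214×2.89) = 0.01086 K/W
R_total = 1.074 K/W
Q = ΔT/R_total = 88/1.074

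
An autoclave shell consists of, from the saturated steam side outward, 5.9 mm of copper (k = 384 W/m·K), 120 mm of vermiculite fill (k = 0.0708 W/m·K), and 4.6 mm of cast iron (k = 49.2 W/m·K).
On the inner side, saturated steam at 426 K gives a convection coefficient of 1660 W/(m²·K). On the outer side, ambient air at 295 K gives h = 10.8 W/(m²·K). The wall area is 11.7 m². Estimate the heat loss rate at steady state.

Using the resistance-network approach (series):
R_inner film = 1/(h_i·A) = 1/(1660×11.7) = 5.149×10^-5 K/W
R_copper = L/(kA) = 0.0059/(384×11.7) = 1.313×10^-6 K/W
R_vermiculite fill = L/(kA) = 0.12/(0.0708×11.7) = 0.1449 K/W
R_cast iron = L/(kA) = 0.0046/(49.2×11.7) = 7.991×10^-6 K/W
R_outer film = 1/(h_o·A) = 1/(10.8×11.7) = 0.007914 K/W
R_total = 0.1528 K/W
Q = ΔT / R_total = 131 / 0.1528

Q ≈ 857 W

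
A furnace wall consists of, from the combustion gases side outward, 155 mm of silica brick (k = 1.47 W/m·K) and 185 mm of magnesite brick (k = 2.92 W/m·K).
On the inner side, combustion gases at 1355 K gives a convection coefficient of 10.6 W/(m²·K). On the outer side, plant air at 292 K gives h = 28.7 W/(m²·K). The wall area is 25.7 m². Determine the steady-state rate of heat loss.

Series thermal resistances:
R_inner film = 1/(h_i·A) = 1/(10.6×25.7) = 0.003671 K/W
R_silica brick = L/(kA) = 0.155/(1.47×25.7) = 0.004103 K/W
R_magnesite brick = L/(kA) = 0.185/(2.92×25.7) = 0.002465 K/W
R_outer film = 1/(h_o·A) = 1/(28.7×25.7) = 0.001356 K/W
R_total = 0.01159 K/W
Q = ΔT / R_total = 1063 / 0.01159

Q ≈ 91700 W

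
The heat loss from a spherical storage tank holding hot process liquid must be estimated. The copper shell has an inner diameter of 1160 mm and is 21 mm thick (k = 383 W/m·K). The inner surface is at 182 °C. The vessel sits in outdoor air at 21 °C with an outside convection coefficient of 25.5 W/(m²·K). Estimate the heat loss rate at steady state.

Q ≈ 18600 W

Spherical conduction: R = (1/r_in − 1/r_out)/(4πk) per layer; series-sum.
R_copper shell = (1/0.58 − 1/0.601)/(4π×383) = 1.252×10^-5 K/W
R_outer film = 1/(h·4πr_o²) = 1/(25.5×4π×0.601²) = 0.00864 K/W
R_total = 0.008652 K/W
Q = ΔT/R_total = 161/0.008652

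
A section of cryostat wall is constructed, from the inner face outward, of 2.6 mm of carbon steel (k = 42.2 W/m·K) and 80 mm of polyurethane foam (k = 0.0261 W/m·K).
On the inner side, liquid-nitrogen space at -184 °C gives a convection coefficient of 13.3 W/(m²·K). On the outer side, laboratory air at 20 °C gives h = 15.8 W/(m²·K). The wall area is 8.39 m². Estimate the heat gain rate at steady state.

Model the wall as resistances in series:
R_inner film = 1/(h_i·A) = 1/(13.3×8.39) = 0.008962 K/W
R_carbon steel = L/(kA) = 0.0026/(42.2×8.39) = 7.343×10^-6 K/W
R_polyurethane foam = L/(kA) = 0.08/(0.0261×8.39) = 0.3653 K/W
R_outer film = 1/(h_o·A) = 1/(15.8×8.39) = 0.007544 K/W
R_total = 0.3818 K/W
Q = ΔT / R_total = 204 / 0.3818

Q ≈ 534 W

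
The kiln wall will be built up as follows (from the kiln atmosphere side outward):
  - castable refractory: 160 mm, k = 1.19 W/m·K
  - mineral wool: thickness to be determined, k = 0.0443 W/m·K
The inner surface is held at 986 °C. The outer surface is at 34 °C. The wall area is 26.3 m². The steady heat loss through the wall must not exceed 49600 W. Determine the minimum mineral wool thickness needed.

Thermal resistances in series:
R_castable refractory = L/(kA) = 0.16/(1.19×26.3) = 0.005112 K/W
Sum of the known resistances R_other = 0.005112 K/W
Required total resistance R_tot = ΔT/Q_allow = 952/49600 = 0.01919 K/W
R_mineral wool = R_tot − R_other = 0.01408 K/W
L = R·k·A = 0.01408×0.0443×26.3

L ≈ 16.4 mm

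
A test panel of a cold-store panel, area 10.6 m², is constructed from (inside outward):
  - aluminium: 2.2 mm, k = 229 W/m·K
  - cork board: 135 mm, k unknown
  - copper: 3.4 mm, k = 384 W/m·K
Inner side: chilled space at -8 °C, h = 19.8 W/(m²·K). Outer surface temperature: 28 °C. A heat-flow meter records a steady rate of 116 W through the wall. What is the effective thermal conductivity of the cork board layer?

Model the wall as resistances in series:
R_inner film = 1/(h_i·A) = 1/(19.8×10.6) = 0.004765 K/W
R_aluminium = L/(kA) = 0.0022/(229×10.6) = 9.063×10^-7 K/W
R_copper = L/(kA) = 0.0034/(384×10.6) = 8.353×10^-7 K/W
Sum of known resistances R_other = 0.004766 K/W
Total R = ΔT/Q = 36/116 = 0.3103 K/W
R_cork board = R_total − R_other = 0.3056 K/W
k = L/(R·A) = 0.135/(0.3056×10.6)

k ≈ 0.0417 W/(m·K)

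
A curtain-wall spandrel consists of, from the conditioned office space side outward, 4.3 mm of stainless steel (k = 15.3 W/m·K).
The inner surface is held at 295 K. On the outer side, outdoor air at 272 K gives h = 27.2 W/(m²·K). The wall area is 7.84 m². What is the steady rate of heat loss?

Thermal resistances in series:
R_stainless steel = L/(kA) = 0.0043/(15.3×7.84) = 3.585×10^-5 K/W
R_outer film = 1/(h_o·A) = 1/(27.2×7.84) = 0.004689 K/W
R_total = 0.004725 K/W
Q = ΔT / R_total = 23 / 0.004725

Q ≈ 4870 W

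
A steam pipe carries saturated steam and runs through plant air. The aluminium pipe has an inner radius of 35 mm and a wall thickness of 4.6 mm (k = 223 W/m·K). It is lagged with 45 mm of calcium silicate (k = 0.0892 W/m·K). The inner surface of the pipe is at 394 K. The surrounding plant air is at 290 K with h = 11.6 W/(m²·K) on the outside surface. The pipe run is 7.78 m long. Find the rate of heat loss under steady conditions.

Q ≈ 533 W

Cylindrical conduction, so R = ln(r₂/r₁)/(2πkL) per layer, in series:
R_aluminium pipe wall = ln(39.6/35)/(2π×223×7.78) = 1.133×10^-5 K/W
R_calcium silicate = ln(84.6/39.6)/(2π×0.0892×7.78) = 0.1741 K/W
R_outer film = 1/(h_o·2πr_oL) = 1/(11.6×2π×0.0846×7.78) = 0.02085 K/W
R_total = 0.1949 K/W
Q = ΔT/R_total = 104/0.1949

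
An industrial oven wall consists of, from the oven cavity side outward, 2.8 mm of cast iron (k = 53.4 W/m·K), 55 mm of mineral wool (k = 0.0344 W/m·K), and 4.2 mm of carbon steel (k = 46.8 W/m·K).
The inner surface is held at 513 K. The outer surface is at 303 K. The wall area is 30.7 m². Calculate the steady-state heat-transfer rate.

Using the resistance-network approach (series):
R_cast iron = L/(kA) = 0.0028/(53.4×30.7) = 1.708×10^-6 K/W
R_mineral wool = L/(kA) = 0.055/(0.0344×30.7) = 0.05208 K/W
R_carbon steel = L/(kA) = 0.0042/(46.8×30.7) = 2.923×10^-6 K/W
R_total = 0.05208 K/W
Q = ΔT / R_total = 210 / 0.05208

Q ≈ 4030 W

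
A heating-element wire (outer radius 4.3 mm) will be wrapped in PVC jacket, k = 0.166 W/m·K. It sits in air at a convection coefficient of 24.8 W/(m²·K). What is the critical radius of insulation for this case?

For a cylinder r_cr = k/h = 0.166/24.8
r_cr = 6.69 mm; since the bare radius (4.3 mm) is below r_cr, adding a thin layer of insulation will *increase* heat loss.

r_cr ≈ 6.69 mm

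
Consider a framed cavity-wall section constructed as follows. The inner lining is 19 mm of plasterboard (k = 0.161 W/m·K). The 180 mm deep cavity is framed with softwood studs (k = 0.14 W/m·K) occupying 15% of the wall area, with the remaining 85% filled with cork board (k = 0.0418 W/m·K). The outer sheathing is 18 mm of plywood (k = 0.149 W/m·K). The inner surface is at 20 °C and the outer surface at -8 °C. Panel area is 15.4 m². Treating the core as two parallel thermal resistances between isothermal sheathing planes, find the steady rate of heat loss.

Q ≈ 126 W

Sheathing layers in series; stud and cavity paths in parallel between them.
R_inner = 0.019/(0.161×15.4) = 0.007663 K/W
R_stud  = 0.18/(0.14×0.15×15.4) = 0.5566 K/W
R_cav   = 0.18/(0.0418×0.85×15.4) = 0.329 K/W
1/R_core = 1/R_stud + 1/R_cav → R_core = 0.2068 K/W
R_outer = 0.018/(0.149×15.4) = 0.007845 K/W
R_total = 0.2223 K/W
Q = ΔT/R_total = 28/0.2223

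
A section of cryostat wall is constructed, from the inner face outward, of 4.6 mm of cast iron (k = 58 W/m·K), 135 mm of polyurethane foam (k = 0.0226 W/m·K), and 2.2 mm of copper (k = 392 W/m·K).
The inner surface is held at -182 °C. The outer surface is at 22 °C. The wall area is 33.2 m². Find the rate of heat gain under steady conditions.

Q ≈ 1130 W

Using the resistance-network approach (series):
R_cast iron = L/(kA) = 0.0046/(58×33.2) = 2.389×10^-6 K/W
R_polyurethane foam = L/(kA) = 0.135/(0.0226×33.2) = 0.1799 K/W
R_copper = L/(kA) = 0.0022/(392×33.2) = 1.69×10^-7 K/W
R_total = 0.1799 K/W
Q = ΔT / R_total = 204 / 0.1799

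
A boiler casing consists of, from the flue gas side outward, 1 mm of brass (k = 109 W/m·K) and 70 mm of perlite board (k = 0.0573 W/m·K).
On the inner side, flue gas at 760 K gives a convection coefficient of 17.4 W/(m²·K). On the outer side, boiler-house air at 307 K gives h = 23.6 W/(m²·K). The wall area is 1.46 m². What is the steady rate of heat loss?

Model the wall as resistances in series:
R_inner film = 1/(h_i·A) = 1/(17.4×1.46) = 0.03936 K/W
R_brass = L/(kA) = 0.001/(109×1.46) = 6.284×10^-6 K/W
R_perlite board = L/(kA) = 0.07/(0.0573×1.46) = 0.8367 K/W
R_outer film = 1/(h_o·A) = 1/(23.6×1.46) = 0.02902 K/W
R_total = 0.9051 K/W
Q = ΔT / R_total = 453 / 0.9051

Q ≈ 500 W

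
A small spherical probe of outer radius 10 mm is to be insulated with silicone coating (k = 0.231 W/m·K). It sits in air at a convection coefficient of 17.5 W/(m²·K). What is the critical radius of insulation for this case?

For a sphere r_cr = 2k/h = 2×0.231/17.5
r_cr = 26.4 mm; since the bare radius (10 mm) is below r_cr, adding a thin layer of insulation will *increase* heat loss.

r_cr ≈ 26.4 mm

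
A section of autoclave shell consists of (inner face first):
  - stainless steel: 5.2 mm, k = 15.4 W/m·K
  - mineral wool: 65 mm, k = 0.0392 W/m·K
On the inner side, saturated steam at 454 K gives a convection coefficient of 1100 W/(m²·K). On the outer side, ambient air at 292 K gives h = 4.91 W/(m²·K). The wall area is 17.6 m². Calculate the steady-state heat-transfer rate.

Model the wall as resistances in series:
R_inner film = 1/(h_i·A) = 1/(1100×17.6) = 5.165×10^-5 K/W
R_stainless steel = L/(kA) = 0.0052/(15.4×17.6) = 1.919×10^-5 K/W
R_mineral wool = L/(kA) = 0.065/(0.0392×17.6) = 0.09421 K/W
R_outer film = 1/(h_o·A) = 1/(4.91×17.6) = 0.01157 K/W
R_total = 0.1059 K/W
Q = ΔT / R_total = 162 / 0.1059

Q ≈ 1530 W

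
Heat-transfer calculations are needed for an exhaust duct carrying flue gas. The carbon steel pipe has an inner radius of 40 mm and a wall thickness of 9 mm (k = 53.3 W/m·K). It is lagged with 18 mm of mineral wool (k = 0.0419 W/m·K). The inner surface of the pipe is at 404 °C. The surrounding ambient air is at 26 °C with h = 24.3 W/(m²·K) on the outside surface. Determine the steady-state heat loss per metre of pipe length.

For a radial system each layer contributes R = ln(r_out/r_in)/(2πkL); films add R = 1/(hA).
R_carbon steel pipe wall = ln(49/40)/(2π×53.3×1) = 6.06×10^-4 K/W
R_mineral wool = ln(67/49)/(2π×0.0419×1) = 1.188 K/W
R_outer film = 1/(h_o·2πr_oL) = 1/(24.3×2π×0.067×1) = 0.09776 K/W
R_total = 1.287 K/W
Q = ΔT/R_total = 378/1.287

q′ ≈ 294 W/m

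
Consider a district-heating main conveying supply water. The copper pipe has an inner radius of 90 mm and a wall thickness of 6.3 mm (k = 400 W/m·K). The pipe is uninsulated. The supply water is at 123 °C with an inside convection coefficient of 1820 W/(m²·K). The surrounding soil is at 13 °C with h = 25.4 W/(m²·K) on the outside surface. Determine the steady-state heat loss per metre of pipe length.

q′ ≈ 1670 W/m

For a radial system each layer contributes R = ln(r_out/r_in)/(2πkL); films add R = 1/(hA).
R_inner film = 1/(h_i·2πr₁L) = 1/(1820×2π×0.09×1) = 9.716×10^-4 K/W
R_copper pipe wall = ln(96.3/90)/(2π×400×1) = 2.692×10^-5 K/W
R_outer film = 1/(h_o·2πr_oL) = 1/(25.4×2π×0.0963×1) = 0.06507 K/W
R_total = 0.06607 K/W
Q = ΔT/R_total = 110/0.06607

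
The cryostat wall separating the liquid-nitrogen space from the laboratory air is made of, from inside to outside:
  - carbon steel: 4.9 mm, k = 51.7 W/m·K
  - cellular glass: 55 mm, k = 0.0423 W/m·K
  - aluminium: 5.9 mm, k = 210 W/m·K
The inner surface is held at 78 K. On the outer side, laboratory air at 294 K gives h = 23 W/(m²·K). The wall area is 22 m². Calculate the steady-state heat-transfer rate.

Model the wall as resistances in series:
R_carbon steel = L/(kA) = 0.0049/(51.7×22) = 4.308×10^-6 K/W
R_cellular glass = L/(kA) = 0.055/(0.0423×22) = 0.0591 K/W
R_aluminium = L/(kA) = 0.0059/(210×22) = 1.277×10^-6 K/W
R_outer film = 1/(h_o·A) = 1/(23×22) = 0.001976 K/W
R_total = 0.06108 K/W
Q = ΔT / R_total = 216 / 0.06108

Q ≈ 3540 W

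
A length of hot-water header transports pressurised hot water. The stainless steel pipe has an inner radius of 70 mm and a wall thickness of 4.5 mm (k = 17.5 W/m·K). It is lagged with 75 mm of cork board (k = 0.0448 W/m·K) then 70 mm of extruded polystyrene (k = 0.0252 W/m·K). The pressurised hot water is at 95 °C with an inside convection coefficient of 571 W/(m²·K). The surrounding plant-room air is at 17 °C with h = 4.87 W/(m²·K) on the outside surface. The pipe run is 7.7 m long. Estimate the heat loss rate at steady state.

Q ≈ 119 W

Per-layer cylindrical resistances, series-summed:
R_inner film = 1/(h_i·2πr₁L) = 1/(571×2π×0.07×7.7) = 5.171×10^-4 K/W
R_stainless steel pipe wall = ln(74.5/70)/(2π×17.5×7.7) = 7.359×10^-5 K/W
R_cork board = ln(149.5/74.5)/(2π×0.0448×7.7) = 0.3213 K/W
R_extruded polystyrene = ln(219.5/149.5)/(2π×0.0252×7.7) = 0.315 K/W
R_outer film = 1/(h_o·2πr_oL) = 1/(4.87×2π×0.2195×7.7) = 0.01934 K/W
R_total = 0.6563 K/W
Q = ΔT/R_total = 78/0.6563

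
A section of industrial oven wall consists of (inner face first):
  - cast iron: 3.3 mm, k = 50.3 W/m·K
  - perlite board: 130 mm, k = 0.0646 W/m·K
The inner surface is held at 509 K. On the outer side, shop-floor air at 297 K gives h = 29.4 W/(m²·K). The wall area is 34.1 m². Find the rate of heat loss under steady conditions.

Treating each layer as a thermal resistance in series:
R_cast iron = L/(kA) = 0.0033/(50.3×34.1) = 1.924×10^-6 K/W
R_perlite board = L/(kA) = 0.13/(0.0646×34.1) = 0.05901 K/W
R_outer film = 1/(h_o·A) = 1/(29.4×34.1) = 9.975×10^-4 K/W
R_total = 0.06001 K/W
Q = ΔT / R_total = 212 / 0.06001

Q ≈ 3530 W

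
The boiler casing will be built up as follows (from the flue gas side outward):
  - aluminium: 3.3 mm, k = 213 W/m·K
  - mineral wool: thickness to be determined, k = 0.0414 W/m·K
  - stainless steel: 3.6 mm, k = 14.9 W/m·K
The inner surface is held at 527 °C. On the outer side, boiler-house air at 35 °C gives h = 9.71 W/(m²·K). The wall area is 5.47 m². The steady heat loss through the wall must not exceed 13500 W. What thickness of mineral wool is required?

Using the resistance-network approach (series):
R_aluminium = L/(kA) = 0.0033/(213×5.47) = 2.832×10^-6 K/W
R_stainless steel = L/(kA) = 0.0036/(14.9×5.47) = 4.417×10^-5 K/W
R_outer film = 1/(h_o·A) = 1/(9.71×5.47) = 0.01883 K/W
Sum of the known resistances R_other = 0.01887 K/W
Required total resistance R_tot = ΔT/Q_allow = 492/13500 = 0.03644 K/W
R_mineral wool = R_tot − R_other = 0.01757 K/W
L = R·k·A = 0.01757×0.0414×5.47

L ≈ 3.98 mm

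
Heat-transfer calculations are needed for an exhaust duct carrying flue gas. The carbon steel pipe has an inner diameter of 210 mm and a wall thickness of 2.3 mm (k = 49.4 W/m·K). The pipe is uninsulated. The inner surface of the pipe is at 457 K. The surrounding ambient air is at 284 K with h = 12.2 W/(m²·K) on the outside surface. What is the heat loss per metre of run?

Per-layer cylindrical resistances, series-summed:
R_carbon steel pipe wall = ln(107.3/105)/(2π×49.4×1) = 6.981×10^-5 K/W
R_outer film = 1/(h_o·2πr_oL) = 1/(12.2×2π×0.1073×1) = 0.1216 K/W
R_total = 0.1216 K/W
Q = ΔT/R_total = 173/0.1216

q′ ≈ 1420 W/m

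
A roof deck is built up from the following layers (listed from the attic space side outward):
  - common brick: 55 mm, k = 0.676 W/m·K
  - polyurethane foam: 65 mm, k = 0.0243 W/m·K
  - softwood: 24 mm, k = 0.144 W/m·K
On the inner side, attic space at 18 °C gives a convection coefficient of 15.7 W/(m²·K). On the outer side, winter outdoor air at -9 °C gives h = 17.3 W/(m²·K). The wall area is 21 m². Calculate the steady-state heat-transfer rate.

Q ≈ 186 W

Series thermal resistances:
R_inner film = 1/(h_i·A) = 1/(15.7×21) = 0.003033 K/W
R_common brick = L/(kA) = 0.055/(0.676×21) = 0.003874 K/W
R_polyurethane foam = L/(kA) = 0.065/(0.0243×21) = 0.1274 K/W
R_softwood = L/(kA) = 0.024/(0.144×21) = 0.007937 K/W
R_outer film = 1/(h_o·A) = 1/(17.3×21) = 0.002753 K/W
R_total = 0.145 K/W
Q = ΔT / R_total = 27 / 0.145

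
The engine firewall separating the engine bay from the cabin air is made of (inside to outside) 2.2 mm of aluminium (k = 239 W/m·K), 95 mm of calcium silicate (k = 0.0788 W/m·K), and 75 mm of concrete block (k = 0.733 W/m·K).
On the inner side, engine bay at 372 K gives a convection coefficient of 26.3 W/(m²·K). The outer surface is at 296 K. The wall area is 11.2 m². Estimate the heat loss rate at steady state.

Series thermal resistances:
R_inner film = 1/(h_i·A) = 1/(26.3×11.2) = 0.003395 K/W
R_aluminium = L/(kA) = 0.0022/(239×11.2) = 8.219×10^-7 K/W
R_calcium silicate = L/(kA) = 0.095/(0.0788×11.2) = 0.1076 K/W
R_concrete block = L/(kA) = 0.075/(0.733×11.2) = 0.009136 K/W
R_total = 0.1202 K/W
Q = ΔT / R_total = 76 / 0.1202

Q ≈ 632 W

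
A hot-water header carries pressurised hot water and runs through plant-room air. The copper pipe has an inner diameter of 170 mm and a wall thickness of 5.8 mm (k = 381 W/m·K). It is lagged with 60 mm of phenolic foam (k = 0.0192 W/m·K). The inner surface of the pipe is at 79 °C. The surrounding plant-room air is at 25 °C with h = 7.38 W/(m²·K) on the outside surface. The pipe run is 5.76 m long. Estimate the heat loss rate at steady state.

Q ≈ 71.5 W

For a radial system each layer contributes R = ln(r_out/r_in)/(2πkL); films add R = 1/(hA).
R_copper pipe wall = ln(90.8/85)/(2π×381×5.76) = 4.787×10^-6 K/W
R_phenolic foam = ln(150.8/90.8)/(2π×0.0192×5.76) = 0.7301 K/W
R_outer film = 1/(h_o·2πr_oL) = 1/(7.38×2π×0.1508×5.76) = 0.02483 K/W
R_total = 0.7549 K/W
Q = ΔT/R_total = 54/0.7549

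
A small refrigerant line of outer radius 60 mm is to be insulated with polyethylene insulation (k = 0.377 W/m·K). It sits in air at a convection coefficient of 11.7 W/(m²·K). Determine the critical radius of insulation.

For a cylinder r_cr = k/h = 0.377/11.7
r_cr = 32.2 mm; since the bare radius (60 mm) is above r_cr, any added insulation will reduce heat loss.

r_cr ≈ 32.2 mm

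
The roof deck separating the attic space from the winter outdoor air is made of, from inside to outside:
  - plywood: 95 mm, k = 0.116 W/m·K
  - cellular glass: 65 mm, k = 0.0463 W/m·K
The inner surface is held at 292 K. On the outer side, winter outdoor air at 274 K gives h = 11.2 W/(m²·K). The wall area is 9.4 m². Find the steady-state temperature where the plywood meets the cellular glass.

Series thermal resistances:
R_plywood = L/(kA) = 0.095/(0.116×9.4) = 0.08712 K/W
R_cellular glass = L/(kA) = 0.065/(0.0463×9.4) = 0.1493 K/W
R_outer film = 1/(h_o·A) = 1/(11.2×9.4) = 0.009498 K/W
R_total = 0.246 K/W;  Q = ΔT/R_total = 18/0.246 = 73.18 W
T_interface = T_inner − Q·ΣR(inner→interface) = 292 − 73.2×0.08712

T ≈ 286 K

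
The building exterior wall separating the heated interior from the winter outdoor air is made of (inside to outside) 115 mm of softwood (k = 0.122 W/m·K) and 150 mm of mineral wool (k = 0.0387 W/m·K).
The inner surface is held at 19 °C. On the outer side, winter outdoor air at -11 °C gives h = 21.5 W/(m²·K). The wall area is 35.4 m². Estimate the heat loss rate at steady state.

Treating each layer as a thermal resistance in series:
R_softwood = L/(kA) = 0.115/(0.122×35.4) = 0.02663 K/W
R_mineral wool = L/(kA) = 0.15/(0.0387×35.4) = 0.1095 K/W
R_outer film = 1/(h_o·A) = 1/(21.5×35.4) = 0.001314 K/W
R_total = 0.1374 K/W
Q = ΔT / R_total = 30 / 0.1374

Q ≈ 218 W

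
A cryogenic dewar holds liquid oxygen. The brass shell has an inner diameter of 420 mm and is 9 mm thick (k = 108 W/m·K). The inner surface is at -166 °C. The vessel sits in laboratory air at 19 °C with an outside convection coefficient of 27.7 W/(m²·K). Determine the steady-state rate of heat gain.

Q ≈ 3080 W

Each spherical layer contributes R = (1/r_i − 1/r_o)/(4πk):
R_brass shell = (1/0.21 − 1/0.219)/(4π×108) = 1.442×10^-4 K/W
R_outer film = 1/(h·4πr_o²) = 1/(27.7×4π×0.219²) = 0.0599 K/W
R_total = 0.06004 K/W
Q = ΔT/R_total = 185/0.06004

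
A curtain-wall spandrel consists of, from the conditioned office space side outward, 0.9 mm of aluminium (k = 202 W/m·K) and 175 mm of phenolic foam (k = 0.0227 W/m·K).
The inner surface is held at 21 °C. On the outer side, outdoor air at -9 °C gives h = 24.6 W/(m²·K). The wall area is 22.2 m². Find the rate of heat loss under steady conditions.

Thermal resistances in series:
R_aluminium = L/(kA) = 0.0009/(202×22.2) = 2.007×10^-7 K/W
R_phenolic foam = L/(kA) = 0.175/(0.0227×22.2) = 0.3473 K/W
R_outer film = 1/(h_o·A) = 1/(24.6×22.2) = 0.001831 K/W
R_total = 0.3491 K/W
Q = ΔT / R_total = 30 / 0.3491

Q ≈ 85.9 W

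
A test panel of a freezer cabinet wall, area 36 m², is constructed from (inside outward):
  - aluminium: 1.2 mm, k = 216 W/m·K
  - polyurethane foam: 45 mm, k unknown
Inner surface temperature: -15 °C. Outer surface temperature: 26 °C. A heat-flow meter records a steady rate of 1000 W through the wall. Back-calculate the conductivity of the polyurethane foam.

Treating each layer as a thermal resistance in series:
R_aluminium = L/(kA) = 0.0012/(216×36) = 1.543×10^-7 K/W
Sum of known resistances R_other = 1.543×10^-7 K/W
Total R = ΔT/Q = 41/1000 = 0.041 K/W
R_polyurethane foam = R_total − R_other = 0.041 K/W
k = L/(R·A) = 0.045/(0.041×36)

k ≈ 0.0305 W/(m·K)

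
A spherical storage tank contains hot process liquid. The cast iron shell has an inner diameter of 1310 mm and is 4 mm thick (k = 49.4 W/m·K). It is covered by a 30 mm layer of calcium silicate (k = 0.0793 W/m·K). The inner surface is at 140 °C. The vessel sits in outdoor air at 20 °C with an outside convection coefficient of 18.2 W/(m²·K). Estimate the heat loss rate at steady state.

Q ≈ 1590 W

Each spherical layer contributes R = (1/r_i − 1/r_o)/(4πk):
R_cast iron shell = (1/0.655 − 1/0.659)/(4π×49.4) = 1.493×10^-5 K/W
R_calcium silicate = (1/0.659 − 1/0.689)/(4π×0.0793) = 0.0663 K/W
R_outer film = 1/(h·4πr_o²) = 1/(18.2×4π×0.689²) = 0.00921 K/W
R_total = 0.07553 K/W
Q = ΔT/R_total = 120/0.07553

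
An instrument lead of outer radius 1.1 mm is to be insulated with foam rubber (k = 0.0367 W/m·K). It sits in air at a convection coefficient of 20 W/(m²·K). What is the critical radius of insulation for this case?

For a cylinder r_cr = k/h = 0.0367/20
r_cr = 1.84 mm; since the bare radius (1.1 mm) is below r_cr, adding a thin layer of insulation will *increase* heat loss.

r_cr ≈ 1.84 mm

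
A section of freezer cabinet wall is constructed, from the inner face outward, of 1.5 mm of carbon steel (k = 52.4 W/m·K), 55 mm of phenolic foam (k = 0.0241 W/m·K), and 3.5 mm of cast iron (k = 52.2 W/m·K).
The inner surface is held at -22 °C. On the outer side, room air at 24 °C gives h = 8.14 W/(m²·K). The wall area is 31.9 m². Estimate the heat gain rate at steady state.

Q ≈ 610 W

Model the wall as resistances in series:
R_carbon steel = L/(kA) = 0.0015/(52.4×31.9) = 8.974×10^-7 K/W
R_phenolic foam = L/(kA) = 0.055/(0.0241×31.9) = 0.07154 K/W
R_cast iron = L/(kA) = 0.0035/(52.2×31.9) = 2.102×10^-6 K/W
R_outer film = 1/(h_o·A) = 1/(8.14×31.9) = 0.003851 K/W
R_total = 0.0754 K/W
Q = ΔT / R_total = 46 / 0.0754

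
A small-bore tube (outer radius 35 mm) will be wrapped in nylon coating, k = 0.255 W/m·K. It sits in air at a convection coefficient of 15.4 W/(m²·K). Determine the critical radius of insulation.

For a cylinder r_cr = k/h = 0.255/15.4
r_cr = 16.6 mm; since the bare radius (35 mm) is above r_cr, any added insulation will reduce heat loss.

r_cr ≈ 16.6 mm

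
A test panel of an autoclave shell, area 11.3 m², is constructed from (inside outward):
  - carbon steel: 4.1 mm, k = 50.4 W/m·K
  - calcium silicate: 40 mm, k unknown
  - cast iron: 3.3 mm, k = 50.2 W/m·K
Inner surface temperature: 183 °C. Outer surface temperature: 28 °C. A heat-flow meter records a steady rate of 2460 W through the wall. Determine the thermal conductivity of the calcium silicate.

Thermal resistances in series:
R_carbon steel = L/(kA) = 0.0041/(50.4×11.3) = 7.199×10^-6 K/W
R_cast iron = L/(kA) = 0.0033/(50.2×11.3) = 5.817×10^-6 K/W
Sum of known resistances R_other = 1.302×10^-5 K/W
Total R = ΔT/Q = 155/2460 = 0.06301 K/W
R_calcium silicate = R_total − R_other = 0.063 K/W
k = L/(R·A) = 0.04/(0.063×11.3)

k ≈ 0.0562 W/(m·K)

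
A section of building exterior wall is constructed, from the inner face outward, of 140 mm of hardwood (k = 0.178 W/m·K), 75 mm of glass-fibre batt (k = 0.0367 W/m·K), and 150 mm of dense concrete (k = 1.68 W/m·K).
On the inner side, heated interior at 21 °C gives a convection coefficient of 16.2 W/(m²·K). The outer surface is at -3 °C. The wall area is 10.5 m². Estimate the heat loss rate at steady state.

Q ≈ 84.5 W

Thermal resistances in series:
R_inner film = 1/(h_i·A) = 1/(16.2×10.5) = 0.005879 K/W
R_hardwood = L/(kA) = 0.14/(0.178×10.5) = 0.07491 K/W
R_glass-fibre batt = L/(kA) = 0.075/(0.0367×10.5) = 0.1946 K/W
R_dense concrete = L/(kA) = 0.15/(1.68×10.5) = 0.008503 K/W
R_total = 0.2839 K/W
Q = ΔT / R_total = 24 / 0.2839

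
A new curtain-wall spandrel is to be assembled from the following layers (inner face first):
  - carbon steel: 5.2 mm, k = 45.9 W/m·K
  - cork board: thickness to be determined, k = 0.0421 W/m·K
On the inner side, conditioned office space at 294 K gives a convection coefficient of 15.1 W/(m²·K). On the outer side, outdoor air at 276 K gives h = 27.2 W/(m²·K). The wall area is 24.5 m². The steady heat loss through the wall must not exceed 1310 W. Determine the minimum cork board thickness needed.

L ≈ 9.83 mm

Series thermal resistances:
R_inner film = 1/(h_i·A) = 1/(15.1×24.5) = 0.002703 K/W
R_carbon steel = L/(kA) = 0.0052/(45.9×24.5) = 4.624×10^-6 K/W
R_outer film = 1/(h_o·A) = 1/(27.2×24.5) = 0.001501 K/W
Sum of the known resistances R_other = 0.004208 K/W
Required total resistance R_tot = ΔT/Q_allow = 18/1310 = 0.01374 K/W
R_cork board = R_tot − R_other = 0.009532 K/W
L = R·k·A = 0.009532×0.0421×24.5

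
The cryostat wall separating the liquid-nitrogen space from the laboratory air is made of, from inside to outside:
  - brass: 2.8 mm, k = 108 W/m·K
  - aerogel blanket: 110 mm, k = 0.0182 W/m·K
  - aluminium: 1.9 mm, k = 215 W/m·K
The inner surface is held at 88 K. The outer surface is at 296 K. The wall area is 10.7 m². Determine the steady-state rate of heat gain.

Series thermal resistances:
R_brass = L/(kA) = 0.0028/(108×10.7) = 2.423×10^-6 K/W
R_aerogel blanket = L/(kA) = 0.11/(0.0182×10.7) = 0.5649 K/W
R_aluminium = L/(kA) = 0.0019/(215×10.7) = 8.259×10^-7 K/W
R_total = 0.5649 K/W
Q = ΔT / R_total = 208 / 0.5649

Q ≈ 368 W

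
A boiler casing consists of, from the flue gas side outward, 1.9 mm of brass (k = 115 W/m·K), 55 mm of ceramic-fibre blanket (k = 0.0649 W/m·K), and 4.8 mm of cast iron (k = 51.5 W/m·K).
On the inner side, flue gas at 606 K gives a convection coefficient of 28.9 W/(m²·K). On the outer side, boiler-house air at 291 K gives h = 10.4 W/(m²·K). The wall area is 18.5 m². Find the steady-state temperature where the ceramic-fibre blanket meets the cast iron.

T ≈ 322 K

Series thermal resistances:
R_inner film = 1/(h_i·A) = 1/(28.9×18.5) = 0.00187 K/W
R_brass = L/(kA) = 0.0019/(115×18.5) = 8.931×10^-7 K/W
R_ceramic-fibre blanket = L/(kA) = 0.055/(0.0649×18.5) = 0.04581 K/W
R_cast iron = L/(kA) = 0.0048/(51.5×18.5) = 5.038×10^-6 K/W
R_outer film = 1/(h_o·A) = 1/(10.4×18.5) = 0.005198 K/W
R_total = 0.05288 K/W;  Q = ΔT/R_total = 315/0.05288 = 5957 W
T_interface = T_inner − Q·ΣR(inner→interface) = 606 − 5960×0.04768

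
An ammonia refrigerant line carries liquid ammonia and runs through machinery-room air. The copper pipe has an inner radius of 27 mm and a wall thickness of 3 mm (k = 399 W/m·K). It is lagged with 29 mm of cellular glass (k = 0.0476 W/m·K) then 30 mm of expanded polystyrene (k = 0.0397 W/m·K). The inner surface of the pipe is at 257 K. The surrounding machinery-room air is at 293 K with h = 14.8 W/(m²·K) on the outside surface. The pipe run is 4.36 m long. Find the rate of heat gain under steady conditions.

Treating each annulus and film as a series resistance:
R_copper pipe wall = ln(30/27)/(2π×399×4.36) = 9.639×10^-6 K/W
R_cellular glass = ln(59/30)/(2π×0.0476×4.36) = 0.5187 K/W
R_expanded polystyrene = ln(89/59)/(2π×0.0397×4.36) = 0.378 K/W
R_outer film = 1/(h_o·2πr_oL) = 1/(14.8×2π×0.089×4.36) = 0.02771 K/W
R_total = 0.9244 K/W
Q = ΔT/R_total = 36/0.9244

Q ≈ 38.9 W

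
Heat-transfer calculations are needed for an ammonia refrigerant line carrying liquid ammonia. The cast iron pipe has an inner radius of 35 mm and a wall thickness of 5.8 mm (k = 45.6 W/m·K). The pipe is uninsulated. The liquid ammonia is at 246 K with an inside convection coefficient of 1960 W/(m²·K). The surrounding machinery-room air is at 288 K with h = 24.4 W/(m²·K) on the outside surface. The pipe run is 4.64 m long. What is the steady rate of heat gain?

For a radial system each layer contributes R = ln(r_out/r_in)/(2πkL); films add R = 1/(hA).
R_inner film = 1/(h_i·2πr₁L) = 1/(1960×2π×0.035×4.64) = 5×10^-4 K/W
R_cast iron pipe wall = ln(40.8/35)/(2π×45.6×4.64) = 1.153×10^-4 K/W
R_outer film = 1/(h_o·2πr_oL) = 1/(24.4×2π×0.0408×4.64) = 0.03445 K/W
R_total = 0.03507 K/W
Q = ΔT/R_total = 42/0.03507

Q ≈ 1200 W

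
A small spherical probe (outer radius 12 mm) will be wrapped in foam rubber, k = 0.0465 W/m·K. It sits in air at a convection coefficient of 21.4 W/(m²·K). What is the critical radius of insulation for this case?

r_cr ≈ 4.35 mm

For a sphere r_cr = 2k/h = 2×0.0465/21.4
r_cr = 4.35 mm; since the bare radius (12 mm) is above r_cr, any added insulation will reduce heat loss.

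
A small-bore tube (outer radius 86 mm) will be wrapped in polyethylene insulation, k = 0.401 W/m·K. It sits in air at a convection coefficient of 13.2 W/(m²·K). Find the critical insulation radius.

r_cr ≈ 30.4 mm

For a cylinder r_cr = k/h = 0.401/13.2
r_cr = 30.4 mm; since the bare radius (86 mm) is above r_cr, any added insulation will reduce heat loss.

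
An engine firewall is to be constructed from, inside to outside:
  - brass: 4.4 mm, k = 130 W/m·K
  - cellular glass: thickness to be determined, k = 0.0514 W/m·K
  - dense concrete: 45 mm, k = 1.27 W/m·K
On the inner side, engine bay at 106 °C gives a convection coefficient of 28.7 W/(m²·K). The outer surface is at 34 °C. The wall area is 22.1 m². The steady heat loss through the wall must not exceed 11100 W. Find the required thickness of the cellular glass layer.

Series thermal resistances:
R_inner film = 1/(h_i·A) = 1/(28.7×22.1) = 0.001577 K/W
R_brass = L/(kA) = 0.0044/(130×22.1) = 1.532×10^-6 K/W
R_dense concrete = L/(kA) = 0.045/(1.27×22.1) = 0.001603 K/W
Sum of the known resistances R_other = 0.003181 K/W
Required total resistance R_tot = ΔT/Q_allow = 72/11100 = 0.006486 K/W
R_cellular glass = R_tot − R_other = 0.003305 K/W
L = R·k·A = 0.003305×0.0514×22.1

L ≈ 3.75 mm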